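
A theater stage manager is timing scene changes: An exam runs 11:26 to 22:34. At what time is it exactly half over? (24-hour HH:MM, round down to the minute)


Start time: 11:26 = 686 minutes from midnight
End time: 22:34 = 1354 minutes from midnight
Sum: 686 + 1354 = 2040
Midpoint: 2040 / 2 = 1020 minutes
Convert: 1020 / 60 = 17 hours, 0 minutes
Result: 17:00

17:00


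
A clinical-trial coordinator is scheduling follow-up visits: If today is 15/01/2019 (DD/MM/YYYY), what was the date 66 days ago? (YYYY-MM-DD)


Start: 2019-01-15
Subtracting 66 days
Days already passed in January: 15
After going back through January: 51 more days to subtract
December 2018: 31 days, 20 remaining
November 2018 has 30 days, need 20
Result: 2018-11-10

2018-11-10


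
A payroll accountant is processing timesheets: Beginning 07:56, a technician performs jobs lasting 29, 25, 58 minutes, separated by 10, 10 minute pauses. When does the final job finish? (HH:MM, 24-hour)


Start: 07:56 = 476 min from midnight
  after task 1 (29 min): 08:25
  after break (10 min): 08:35
  after task 2 (25 min): 09:00
  after break (10 min): 09:10
  after task 3 (58 min): 10:08
Total elapsed: 132 minutes
End time: 10:08

10:08


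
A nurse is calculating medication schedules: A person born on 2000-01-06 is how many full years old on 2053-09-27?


Birth: 2000-01-06
Reference: 2053-09-27
Year difference: 2053 - 2000 = 53
Has birthday (01-06) occurred by 09-27? Yes
Age in full years: 53

53


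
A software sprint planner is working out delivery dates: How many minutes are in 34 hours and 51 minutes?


Hours: 34
Extra minutes: 51
Minutes per hour: 60
Hours to minutes: 34 x 60 = 2040
Total: 2040 + 51 = 2091

2091


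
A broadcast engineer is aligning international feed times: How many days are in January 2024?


Month: January
Year: 2024
January is a 31-day month
Total: 31 days

31


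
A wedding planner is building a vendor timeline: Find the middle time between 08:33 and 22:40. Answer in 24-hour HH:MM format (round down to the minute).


Start time: 08:33 = 513 minutes from midnight
End time: 22:40 = 1360 minutes from midnight
Sum: 513 + 1360 = 1873
Midpoint: 1873 / 2 = 936 minutes
Convert: 936 / 60 = 15 hours, 36 minutes
Result: 15:36

15:36


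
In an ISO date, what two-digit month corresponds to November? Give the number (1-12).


Calendar month order:
10. October
11. November <--
12. December
November is month number 11

11


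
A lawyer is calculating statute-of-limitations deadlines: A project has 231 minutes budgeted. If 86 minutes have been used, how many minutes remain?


Total budget: 231 minutes
Time used: 86 minutes
Remaining: 231 - 86 = 145 minutes
Percent used: 37.2%
Percent remaining: 62.8%

145


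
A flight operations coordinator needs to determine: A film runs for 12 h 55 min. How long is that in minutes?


Hours: 12
Minutes: 55
Convert hours to minutes: 12 x 60 = 720
Add remaining minutes: 720 + 55 = 775

775


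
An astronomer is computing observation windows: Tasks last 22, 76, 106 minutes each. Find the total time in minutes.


Durations: 22, 76, 106
Running sum: 22
+ 76 = 98
+ 106 = 204
Total duration: 204 minutes
That is 3 hours and 24 minutes

204


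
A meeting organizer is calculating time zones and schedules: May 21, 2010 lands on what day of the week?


Date: 2010-05-21
January 1, 2010 is a Friday
Day of year: 141
Offset from Jan 1: 140 days
140 mod 7 = 0
Result: Friday

Friday


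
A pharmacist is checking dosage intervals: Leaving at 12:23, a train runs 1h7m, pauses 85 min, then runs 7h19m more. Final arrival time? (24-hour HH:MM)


Depart: 12:23
Leg 1: +67 min -> 13:30
Layover: +85 min -> 14:55
Leg 2: +439 min -> 22:14
Total travel: 591 minutes = 9h 51m
Arrival: 22:14

22:14


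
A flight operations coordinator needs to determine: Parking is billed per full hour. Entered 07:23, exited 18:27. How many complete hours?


Start: 07:23
End: 18:27
Hour difference: 18 - 7 = 11 hours
Minute difference: 27 - 23 = 4 minutes
Total minutes: 664
Complete hours: 664 / 60 = 11 (remainder 4)

11


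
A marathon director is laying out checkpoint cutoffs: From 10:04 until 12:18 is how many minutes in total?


Start time: 10:04 = 604 minutes from midnight
End time: 12:18 = 738 minutes from midnight
Difference: 738 - 604 = 134 minutes
That is 2 hours and 14 minutes

134


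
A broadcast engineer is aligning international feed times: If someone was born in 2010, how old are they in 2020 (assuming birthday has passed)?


Birth year: 2010
Current year: 2020
Age = current year - birth year
Age = 2020 - 2010 = 10

10


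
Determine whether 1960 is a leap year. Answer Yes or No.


Year: 1960
Divisible by 4? 1960 / 4 = 490.0 -> Yes
Divisible by 100? 1960 / 100 = 19.6 -> No
Divisible by 4 but not 100, so it IS a leap year

Yes


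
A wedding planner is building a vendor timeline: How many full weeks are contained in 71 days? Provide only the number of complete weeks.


Total days: 71
Days per week: 7
Division: 71 / 7 = 10 remainder 1
Complete weeks: 10
Remaining days: 1

10


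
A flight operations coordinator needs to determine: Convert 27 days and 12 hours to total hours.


Days: 27
Extra hours: 12
Hours per day: 24
Days to hours: 27 x 24 = 648
Total: 648 + 12 = 660

660


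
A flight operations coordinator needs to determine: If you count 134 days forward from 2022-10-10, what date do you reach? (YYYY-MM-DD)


Start: 2022-10-10
Adding 134 days
Days remaining in October: 21
After October: 113 days still to add
November 2022: 30 days, 83 remaining
December 2022: 31 days, 52 remaining
January 2023: 31 days, 21 remaining
February 2023 has 28 days, need 21
Result: 2023-02-21

2023-02-21


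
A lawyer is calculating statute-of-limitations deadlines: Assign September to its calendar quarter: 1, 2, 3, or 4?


Month: September (month 9)
Q1: January-March (months 1-3)
Q2: April-June (months 4-6)
Q3: July-September (months 7-9)
Q4: October-December (months 10-12)
Month 9 falls in Q3

3


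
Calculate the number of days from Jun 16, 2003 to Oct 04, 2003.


Start date: 2003-06-16
End date: 2003-10-04
Jun 2003: +15 days
Jul 2003: +31 days
Aug 2003: +31 days
Sep 2003: +30 days
Oct 2003: +3 days
Total: 110 days

110


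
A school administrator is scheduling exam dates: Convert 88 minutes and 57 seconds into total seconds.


Minutes: 88
Seconds: 57
Convert minutes to seconds: 88 x 60 = 5280
Add remaining seconds: 5280 + 57 = 5337

5337


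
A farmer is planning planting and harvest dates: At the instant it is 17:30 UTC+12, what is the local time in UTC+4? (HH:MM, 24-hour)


Local time: 17:30 at UTC+12 (offset 12h)
Target zone: UTC+4 (offset 4h)
Difference: 4 - (12) = -8 hours
Calculation: 17 + (-8) = 9
Result: 09:30

09:30


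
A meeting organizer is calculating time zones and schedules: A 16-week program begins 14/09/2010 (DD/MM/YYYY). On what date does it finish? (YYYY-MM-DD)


Start: 2010-09-14
Weeks to add: 16
Convert to days: 16 x 7 = 112 days
Add 112 days to 2010-09-14
Result: 2011-01-04

2011-01-04


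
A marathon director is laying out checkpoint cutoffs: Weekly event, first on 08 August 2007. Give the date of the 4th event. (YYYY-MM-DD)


First occurrence: 2007-08-08 (occurrence 1)
Each occurrence is 7 days after the previous.
Occurrence 4 is 3 weeks after the first.
3 weeks = 21 days
2007-08-08 + 21 days = 2007-08-29

2007-08-29


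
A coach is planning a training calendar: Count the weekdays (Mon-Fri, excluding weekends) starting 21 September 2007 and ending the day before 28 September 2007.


Start: 2007-09-21 (Friday)
End (exclusive): 2007-09-28 (Friday)
Total calendar days: 7
Full weeks: 7 // 7 = 1 -> 5 weekdays
Remaining 0 days starting on Friday:
Total business days: 5 + 0 = 5

5


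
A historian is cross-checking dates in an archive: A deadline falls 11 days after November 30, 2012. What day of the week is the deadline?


Start: 2012-11-30 (Friday)
Step 1 - find target date: add 11 days
  2012-11-30 + 11 days = 2012-12-11
Step 2 - day of week:
  11 mod 7 = 4
  Friday + 4 days -> Tuesday
Result: Tuesday (2012-12-11)

Tuesday


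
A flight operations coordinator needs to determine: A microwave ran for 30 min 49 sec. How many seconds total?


Minutes: 30
Extra seconds: 49
Seconds per minute: 60
Minutes to seconds: 30 x 60 = 1800
Total: 1800 + 49 = 1849

1849


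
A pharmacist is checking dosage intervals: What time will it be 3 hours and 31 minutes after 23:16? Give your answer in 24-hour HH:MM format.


Start time: 23:16
Adding: 3 hours 31 minutes
Minutes: 16 + 31 = 47
Hours: 23 + 3 + 0 = 26
Hour wraparound: 26 mod 24 = 2
Result: 02:47

02:47


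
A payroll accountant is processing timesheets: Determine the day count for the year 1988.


Year: 1988
Check leap year rules:
Divisible by 4? Yes
Divisible by 100? No
1988 is a leap year
Days: 366

366


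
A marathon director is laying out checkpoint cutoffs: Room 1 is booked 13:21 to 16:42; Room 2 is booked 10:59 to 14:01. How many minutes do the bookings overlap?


Interval A: [801, 1002] minutes from midnight
Interval B: [659, 841] minutes from midnight
Overlap start = max(801, 659) = 801
Overlap end = min(1002, 841) = 841
Overlap = 841 - 801 = 40 minutes

40


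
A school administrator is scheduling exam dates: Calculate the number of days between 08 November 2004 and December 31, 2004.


Start: November 08, 2004
End: December 31, 2004
Days left in November: 22
December: 31
Sum of remaining months: 31
Total: 22 + 31 = 53

53


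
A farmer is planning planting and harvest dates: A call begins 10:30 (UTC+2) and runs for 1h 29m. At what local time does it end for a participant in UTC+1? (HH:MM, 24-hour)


Start: 10:30 in UTC+2
Step 1 - add duration:
  minutes: 30 + 29 = 59
  hours: 10 + 1 + 0 = 11
  end in UTC+2: 11:59
Step 2 - convert UTC+2 -> UTC+1:
  offset difference: 1 - (2) = -1 hours
  11 + (-1) = 10 -> mod 24 = 10
Result: 10:59 in UTC+1

10:59


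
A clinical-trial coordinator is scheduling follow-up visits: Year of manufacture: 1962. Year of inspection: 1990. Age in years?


Birth year: 1962
Current year: 1990
Age = current year - birth year
Age = 1990 - 1962 = 28

28


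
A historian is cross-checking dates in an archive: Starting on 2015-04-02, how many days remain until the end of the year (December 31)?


Start: April 02, 2015
End: December 31, 2015
Days left in April: 28
May: 31
June: 30
July: 31
August: 31
... plus remaining months
Sum of remaining months: 245
Total: 28 + 245 = 273

273


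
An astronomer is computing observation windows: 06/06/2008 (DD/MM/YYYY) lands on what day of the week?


Date: 2008-06-06
January 1, 2008 is a Tuesday
Day of year: 158
Offset from Jan 1: 157 days
157 mod 7 = 3
Result: Friday

Friday


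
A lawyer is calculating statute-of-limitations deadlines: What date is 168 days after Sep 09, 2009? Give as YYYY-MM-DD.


Start: 2009-09-09
Adding 168 days
Days remaining in September: 21
After September: 147 days still to add
October 2009: 31 days, 116 remaining
November 2009: 30 days, 86 remaining
December 2009: 31 days, 55 remaining
January 2010: 31 days, 24 remaining
Result: 2010-02-24

2010-02-24


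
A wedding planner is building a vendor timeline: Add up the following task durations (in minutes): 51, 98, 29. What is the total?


Durations: 51, 98, 29
Running sum: 51
+ 98 = 149
+ 29 = 178
Total duration: 178 minutes
That is 2 hours and 58 minutes

178


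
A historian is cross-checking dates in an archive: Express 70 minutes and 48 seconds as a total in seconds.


Minutes: 70
Seconds: 48
Convert minutes to seconds: 70 x 60 = 4200
Add remaining seconds: 4200 + 48 = 4248

4248


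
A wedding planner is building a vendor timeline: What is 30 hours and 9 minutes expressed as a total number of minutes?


Hours: 30
Minutes: 9
Convert hours to minutes: 30 x 60 = 1800
Add remaining minutes: 1800 + 9 = 1809

1809


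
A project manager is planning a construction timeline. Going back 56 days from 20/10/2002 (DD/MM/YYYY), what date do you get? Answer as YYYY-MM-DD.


Start: 2002-10-20
Subtracting 56 days
Days already passed in October: 20
After going back through October: 36 more days to subtract
September 2002: 30 days, 6 remaining
August 2002 has 31 days, need 6
Result: 2002-08-25

2002-08-25


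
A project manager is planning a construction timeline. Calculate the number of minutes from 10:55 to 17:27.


Start time: 10:55 = 655 minutes from midnight
End time: 17:27 = 1047 minutes from midnight
Difference: 1047 - 655 = 392 minutes
That is 6 hours and 32 minutes

392


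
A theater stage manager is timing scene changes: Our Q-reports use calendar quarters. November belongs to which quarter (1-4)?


Month: November (month 11)
Q1: January-March (months 1-3)
Q2: April-June (months 4-6)
Q3: July-September (months 7-9)
Q4: October-December (months 10-12)
Month 11 falls in Q4

4


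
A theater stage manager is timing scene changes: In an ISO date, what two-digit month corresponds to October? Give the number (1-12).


Calendar month order:
9. September
10. October <--
11. November
October is month number 10

10


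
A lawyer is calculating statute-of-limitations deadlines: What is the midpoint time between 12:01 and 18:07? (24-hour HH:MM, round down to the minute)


Start time: 12:01 = 721 minutes from midnight
End time: 18:07 = 1087 minutes from midnight
Sum: 721 + 1087 = 1808
Midpoint: 1808 / 2 = 904 minutes
Convert: 904 / 60 = 15 hours, 4 minutes
Result: 15:04

15:04


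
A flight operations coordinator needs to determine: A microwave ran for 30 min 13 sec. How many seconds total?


Minutes: 30
Extra seconds: 13
Seconds per minute: 60
Minutes to seconds: 30 x 60 = 1800
Total: 1800 + 13 = 1813

1813


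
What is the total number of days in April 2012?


Month: April
Year: 2012
April is a 30-day month
Total: 30 days

30


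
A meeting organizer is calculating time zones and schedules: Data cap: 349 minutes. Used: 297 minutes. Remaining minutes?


Total budget: 349 minutes
Time used: 297 minutes
Remaining: 349 - 297 = 52 minutes
Percent used: 85.1%
Percent remaining: 14.9%

52


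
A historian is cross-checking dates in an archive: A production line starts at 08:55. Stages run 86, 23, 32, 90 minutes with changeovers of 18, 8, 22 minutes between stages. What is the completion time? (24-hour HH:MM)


Start: 08:55 = 535 min from midnight
  after task 1 (86 min): 10:21
  after break (18 min): 10:39
  after task 2 (23 min): 11:02
  after break (8 min): 11:10
  after task 3 (32 min): 11:42
  after break (22 min): 12:04
  after task 4 (90 min): 13:34
Total elapsed: 279 minutes
End time: 13:34

13:34


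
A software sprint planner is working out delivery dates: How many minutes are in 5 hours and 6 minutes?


Hours: 5
Extra minutes: 6
Minutes per hour: 60
Hours to minutes: 5 x 60 = 300
Total: 300 + 6 = 306

306


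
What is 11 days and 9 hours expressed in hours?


Days: 11
Extra hours: 9
Hours per day: 24
Days to hours: 11 x 24 = 264
Total: 264 + 9 = 273

273


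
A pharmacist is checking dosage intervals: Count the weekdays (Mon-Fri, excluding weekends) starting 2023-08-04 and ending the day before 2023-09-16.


Start: 2023-08-04 (Friday)
End (exclusive): 2023-09-16 (Saturday)
Total calendar days: 43
Full weeks: 43 // 7 = 6 -> 30 weekdays
Remaining 1 days starting on Friday:
  Fri(w) -> 1 weekdays
Total business days: 30 + 1 = 31

31


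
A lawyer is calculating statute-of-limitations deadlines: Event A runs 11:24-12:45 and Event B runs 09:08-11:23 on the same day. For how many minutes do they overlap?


Interval A: [684, 765] minutes from midnight
Interval B: [548, 683] minutes from midnight
Overlap start = max(684, 548) = 684
Overlap end = min(765, 683) = 683
End <= start, so the intervals do not overlap: 0 minutes

0


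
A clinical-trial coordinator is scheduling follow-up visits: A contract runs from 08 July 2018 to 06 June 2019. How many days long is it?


Start date: 2018-07-08
End date: 2019-06-06
Jul 2018: +24 days
Aug 2018: +31 days
Sep 2018: +30 days
... (9 more months)
Total: 333 days

333


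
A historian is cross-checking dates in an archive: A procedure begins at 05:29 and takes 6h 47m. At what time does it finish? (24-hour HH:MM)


Start time: 05:29
Adding: 6 hours 47 minutes
Minutes: 29 + 47 = 76
Minute overflow: 76 >= 60, so carry 1 hour, minutes = 16
Hours: 5 + 6 + 1 = 12
Result: 12:16

12:16


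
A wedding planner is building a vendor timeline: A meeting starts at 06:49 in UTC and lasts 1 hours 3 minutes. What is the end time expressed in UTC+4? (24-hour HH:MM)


Start: 06:49 in UTC
Step 1 - add duration:
  minutes: 49 + 3 = 52
  hours: 6 + 1 + 0 = 7
  end in UTC: 07:52
Step 2 - convert UTC -> UTC+4:
  offset difference: 4 - (0) = 4 hours
  7 + (4) = 11 -> mod 24 = 11
Result: 11:52 in UTC+4

11:52


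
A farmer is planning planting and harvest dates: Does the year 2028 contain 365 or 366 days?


Year: 2028
Check leap year rules:
Divisible by 4? Yes
Divisible by 100? No
2028 is a leap year
Days: 366

366


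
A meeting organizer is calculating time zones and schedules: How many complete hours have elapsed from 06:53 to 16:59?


Start: 06:53
End: 16:59
Hour difference: 16 - 6 = 10 hours
Minute difference: 59 - 53 = 6 minutes
Total minutes: 606
Complete hours: 606 / 60 = 10 (remainder 6)

10


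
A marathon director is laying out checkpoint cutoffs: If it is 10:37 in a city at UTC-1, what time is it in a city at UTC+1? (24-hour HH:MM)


Local time: 10:37 at UTC-1 (offset -1h)
Target zone: UTC+1 (offset 1h)
Difference: 1 - (-1) = 2 hours
Calculation: 10 + (2) = 12
Result: 12:37

12:37


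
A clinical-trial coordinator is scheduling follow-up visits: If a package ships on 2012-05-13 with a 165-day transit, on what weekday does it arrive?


Start: 2012-05-13 (Sunday)
Step 1 - find target date: add 165 days
  2012-05-13 + 165 days = 2012-10-25
Step 2 - day of week:
  165 mod 7 = 4
  Sunday + 4 days -> Thursday
Result: Thursday (2012-10-25)

Thursday


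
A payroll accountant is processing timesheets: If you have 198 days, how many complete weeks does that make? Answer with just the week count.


Total days: 198
Days per week: 7
Division: 198 / 7 = 28 remainder 2
Complete weeks: 28
Remaining days: 2

28


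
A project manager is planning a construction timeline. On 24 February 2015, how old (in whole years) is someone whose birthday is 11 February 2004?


Birth: 2004-02-11
Reference: 2015-02-24
Year difference: 2015 - 2004 = 11
Has birthday (02-11) occurred by 02-24? Yes
Age in full years: 11

11


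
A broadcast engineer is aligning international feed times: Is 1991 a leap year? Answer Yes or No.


Year: 1991
Divisible by 4? 1991 / 4 = 497.75 -> No
Not divisible by 4, so NOT a leap year

No


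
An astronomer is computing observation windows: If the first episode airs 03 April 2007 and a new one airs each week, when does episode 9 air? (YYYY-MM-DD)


First occurrence: 2007-04-03 (occurrence 1)
Each occurrence is 7 days after the previous.
Occurrence 9 is 8 weeks after the first.
8 weeks = 56 days
2007-04-03 + 56 days = 2007-05-29

2007-05-29


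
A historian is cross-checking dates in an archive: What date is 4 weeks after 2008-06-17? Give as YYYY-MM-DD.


Start: 2008-06-17
Weeks to add: 4
Convert to days: 4 x 7 = 28 days
Add 28 days to 2008-06-17
Result: 2008-07-15

2008-07-15


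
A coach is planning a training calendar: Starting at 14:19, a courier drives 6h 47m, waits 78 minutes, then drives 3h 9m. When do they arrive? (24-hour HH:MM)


Depart: 14:19
Leg 1: +407 min -> 21:06
Layover: +78 min -> 22:24
Leg 2: +189 min -> 01:33
Total travel: 674 minutes = 11h 14m
Arrival: 01:33

01:33


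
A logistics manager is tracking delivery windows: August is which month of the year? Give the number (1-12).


Calendar month order:
7. July
8. August <--
9. September
August is month number 8

8


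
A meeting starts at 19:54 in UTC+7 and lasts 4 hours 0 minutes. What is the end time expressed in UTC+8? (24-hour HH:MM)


Start: 19:54 in UTC+7
Step 1 - add duration:
  minutes: 54 + 0 = 54
  hours: 19 + 4 + 0 = 23
  end in UTC+7: 23:54
Step 2 - convert UTC+7 -> UTC+8:
  offset difference: 8 - (7) = 1 hours
  23 + (1) = 24 -> mod 24 = 0
Result: 00:54 in UTC+8

00:54


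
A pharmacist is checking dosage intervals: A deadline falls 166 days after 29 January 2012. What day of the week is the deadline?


Start: 2012-01-29 (Sunday)
Step 1 - find target date: add 166 days
  2012-01-29 + 166 days = 2012-07-13
Step 2 - day of week:
  166 mod 7 = 5
  Sunday + 5 days -> Friday
Result: Friday (2012-07-13)

Friday


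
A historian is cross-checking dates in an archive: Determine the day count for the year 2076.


Year: 2076
Check leap year rules:
Divisible by 4? Yes
Divisible by 100? No
2076 is a leap year
Days: 366

366


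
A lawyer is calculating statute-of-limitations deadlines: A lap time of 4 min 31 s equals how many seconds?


Minutes: 4
Seconds: 31
Convert minutes to seconds: 4 x 60 = 240
Add remaining seconds: 240 + 31 = 271

271


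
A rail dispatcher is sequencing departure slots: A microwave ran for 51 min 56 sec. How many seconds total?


Minutes: 51
Extra seconds: 56
Seconds per minute: 60
Minutes to seconds: 51 x 60 = 3060
Total: 3060 + 56 = 3116

3116


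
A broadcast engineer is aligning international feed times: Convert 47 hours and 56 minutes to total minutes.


Hours: 47
Minutes: 56
Convert hours to minutes: 47 x 60 = 2820
Add remaining minutes: 2820 + 56 = 2876

2876


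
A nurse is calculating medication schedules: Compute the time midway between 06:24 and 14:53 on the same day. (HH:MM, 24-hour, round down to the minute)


Start time: 06:24 = 384 minutes from midnight
End time: 14:53 = 893 minutes from midnight
Sum: 384 + 893 = 1277
Midpoint: 1277 / 2 = 638 minutes
Convert: 638 / 60 = 10 hours, 38 minutes
Result: 10:38

10:38


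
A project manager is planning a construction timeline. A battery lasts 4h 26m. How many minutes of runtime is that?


Hours: 4
Extra minutes: 26
Minutes per hour: 60
Hours to minutes: 4 x 60 = 240
Total: 240 + 26 = 266

266


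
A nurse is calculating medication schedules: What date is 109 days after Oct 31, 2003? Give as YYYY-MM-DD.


Start: 2003-10-31
Adding 109 days
Days remaining in October: 0
After October: 109 days still to add
November 2003: 30 days, 79 remaining
December 2003: 31 days, 48 remaining
January 2004: 31 days, 17 remaining
February 2004 has 29 days, need 17
Result: 2004-02-17

2004-02-17


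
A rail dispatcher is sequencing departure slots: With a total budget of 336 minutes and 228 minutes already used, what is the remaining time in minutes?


Total budget: 336 minutes
Time used: 228 minutes
Remaining: 336 - 228 = 108 minutes
Percent used: 67.9%
Percent remaining: 32.1%

108


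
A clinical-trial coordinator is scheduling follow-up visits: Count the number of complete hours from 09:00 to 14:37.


Start: 09:00
End: 14:37
Hour difference: 14 - 9 = 5 hours
Minute difference: 37 - 0 = 37 minutes
Total minutes: 337
Complete hours: 337 / 60 = 5 (remainder 37)

5


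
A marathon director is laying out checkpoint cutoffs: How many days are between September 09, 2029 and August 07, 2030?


Start date: 2029-09-09
End date: 2030-08-07
Sep 2029: +22 days
Oct 2029: +31 days
Nov 2029: +30 days
... (9 more months)
Total: 332 days

332


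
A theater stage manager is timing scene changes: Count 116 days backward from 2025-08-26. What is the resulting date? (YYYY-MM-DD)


Start: 2025-08-26
Subtracting 116 days
Days already passed in August: 26
After going back through August: 90 more days to subtract
July 2025: 31 days, 59 remaining
June 2025: 30 days, 29 remaining
May 2025 has 31 days, need 29
Result: 2025-05-02

2025-05-02


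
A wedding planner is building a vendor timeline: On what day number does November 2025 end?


Month: November
Year: 2025
November is a 30-day month
Total: 30 days

30


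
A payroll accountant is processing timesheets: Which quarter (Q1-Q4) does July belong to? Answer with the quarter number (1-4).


Month: July (month 7)
Q1: January-March (months 1-3)
Q2: April-June (months 4-6)
Q3: July-September (months 7-9)
Q4: October-December (months 10-12)
Month 7 falls in Q3

3


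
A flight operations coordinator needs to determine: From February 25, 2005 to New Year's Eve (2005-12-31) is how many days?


Start: February 25, 2005
End: December 31, 2005
Days left in February: 3
March: 31
April: 30
May: 31
June: 30
... plus remaining months
Sum of remaining months: 306
Total: 3 + 306 = 309

309


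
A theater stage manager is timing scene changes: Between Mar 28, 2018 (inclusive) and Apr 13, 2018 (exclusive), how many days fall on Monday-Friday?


Start: 2018-03-28 (Wednesday)
End (exclusive): 2018-04-13 (Friday)
Total calendar days: 16
Full weeks: 16 // 7 = 2 -> 10 weekdays
Remaining 2 days starting on Wednesday:
  Wed(w), Thu(w) -> 2 weekdays
Total business days: 10 + 2 = 12

12


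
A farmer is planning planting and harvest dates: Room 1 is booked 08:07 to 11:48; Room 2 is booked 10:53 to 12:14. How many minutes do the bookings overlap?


Interval A: [487, 708] minutes from midnight
Interval B: [653, 734] minutes from midnight
Overlap start = max(487, 653) = 653
Overlap end = min(708, 734) = 708
Overlap = 708 - 653 = 55 minutes

55


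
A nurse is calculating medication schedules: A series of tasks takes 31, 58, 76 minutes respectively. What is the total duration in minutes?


Durations: 31, 58, 76
Running sum: 31
+ 58 = 89
+ 76 = 165
Total duration: 165 minutes
That is 2 hours and 45 minutes

165


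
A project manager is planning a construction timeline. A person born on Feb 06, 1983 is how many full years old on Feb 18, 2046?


Birth: 1983-02-06
Reference: 2046-02-18
Year difference: 2046 - 1983 = 63
Has birthday (02-06) occurred by 02-18? Yes
Age in full years: 63

63


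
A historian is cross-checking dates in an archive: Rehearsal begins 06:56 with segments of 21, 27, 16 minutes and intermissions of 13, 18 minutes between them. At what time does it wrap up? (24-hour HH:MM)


Start: 06:56 = 416 min from midnight
  after task 1 (21 min): 07:17
  after break (13 min): 07:30
  after task 2 (27 min): 07:57
  after break (18 min): 08:15
  after task 3 (16 min): 08:31
Total elapsed: 95 minutes
End time: 08:31

08:31


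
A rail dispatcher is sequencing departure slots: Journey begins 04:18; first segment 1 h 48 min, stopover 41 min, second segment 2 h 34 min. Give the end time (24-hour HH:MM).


Depart: 04:18
Leg 1: +108 min -> 06:06
Layover: +41 min -> 06:47
Leg 2: +154 min -> 09:21
Total travel: 303 minutes = 5h 3m
Arrival: 09:21

09:21


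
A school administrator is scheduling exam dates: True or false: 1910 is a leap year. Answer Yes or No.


Year: 1910
Divisible by 4? 1910 / 4 = 477.5 -> No
Not divisible by 4, so NOT a leap year

No


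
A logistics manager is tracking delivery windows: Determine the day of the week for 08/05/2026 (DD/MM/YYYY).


Date: 2026-05-08
January 1, 2026 is a Thursday
Day of year: 128
Offset from Jan 1: 127 days
127 mod 7 = 1
Result: Friday

Friday


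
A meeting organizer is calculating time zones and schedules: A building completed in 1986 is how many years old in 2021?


Birth year: 1986
Current year: 2021
Age = current year - birth year
Age = 2021 - 1986 = 35

35


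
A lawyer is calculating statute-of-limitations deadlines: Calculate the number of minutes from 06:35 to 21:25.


Start time: 06:35 = 395 minutes from midnight
End time: 21:25 = 1285 minutes from midnight
Difference: 1285 - 395 = 890 minutes
That is 14 hours and 50 minutes

890


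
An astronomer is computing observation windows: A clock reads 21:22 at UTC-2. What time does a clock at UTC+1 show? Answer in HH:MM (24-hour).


Local time: 21:22 at UTC-2 (offset -2h)
Target zone: UTC+1 (offset 1h)
Difference: 1 - (-2) = 3 hours
Calculation: 21 + (3) = 24
Wraparound: (24) mod 24 = 0
Result: 00:22

00:22


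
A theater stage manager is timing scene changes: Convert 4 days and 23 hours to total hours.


Days: 4
Extra hours: 23
Hours per day: 24
Days to hours: 4 x 24 = 96
Total: 96 + 23 = 119

119


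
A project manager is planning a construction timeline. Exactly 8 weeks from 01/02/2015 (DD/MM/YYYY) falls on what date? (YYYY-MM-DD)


Start: 2015-02-01
Weeks to add: 8
Convert to days: 8 x 7 = 56 days
Add 56 days to 2015-02-01
Result: 2015-03-29

2015-03-29


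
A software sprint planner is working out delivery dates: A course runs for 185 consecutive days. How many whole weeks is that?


Total days: 185
Days per week: 7
Division: 185 / 7 = 26 remainder 3
Complete weeks: 26
Remaining days: 3

26


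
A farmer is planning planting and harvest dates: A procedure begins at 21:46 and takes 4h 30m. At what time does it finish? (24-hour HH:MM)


Start time: 21:46
Adding: 4 hours 30 minutes
Minutes: 46 + 30 = 76
Minute overflow: 76 >= 60, so carry 1 hour, minutes = 16
Hours: 21 + 4 + 1 = 26
Hour wraparound: 26 mod 24 = 2
Result: 02:16

02:16


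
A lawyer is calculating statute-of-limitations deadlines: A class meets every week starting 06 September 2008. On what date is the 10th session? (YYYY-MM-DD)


First occurrence: 2008-09-06 (occurrence 1)
Each occurrence is 7 days after the previous.
Occurrence 10 is 9 weeks after the first.
9 weeks = 63 days
2008-09-06 + 63 days = 2008-11-08

2008-11-08


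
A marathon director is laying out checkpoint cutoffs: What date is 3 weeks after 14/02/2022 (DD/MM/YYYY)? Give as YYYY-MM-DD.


Start: 2022-02-14
Weeks to add: 3
Convert to days: 3 x 7 = 21 days
Add 21 days to 2022-02-14
Result: 2022-03-07

2022-03-07


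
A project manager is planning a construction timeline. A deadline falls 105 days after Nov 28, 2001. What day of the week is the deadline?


Start: 2001-11-28 (Wednesday)
Step 1 - find target date: add 105 days
  2001-11-28 + 105 days = 2002-03-13
Step 2 - day of week:
  105 mod 7 = 0
  Wednesday + 0 days -> Wednesday
Result: Wednesday (2002-03-13)

Wednesday


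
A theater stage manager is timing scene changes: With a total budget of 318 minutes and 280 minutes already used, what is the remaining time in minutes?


Total budget: 318 minutes
Time used: 280 minutes
Remaining: 318 - 280 = 38 minutes
Percent used: 88.1%
Percent remaining: 11.9%

38


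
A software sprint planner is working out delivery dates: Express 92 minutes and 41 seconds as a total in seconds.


Minutes: 92
Seconds: 41
Convert minutes to seconds: 92 x 60 = 5520
Add remaining seconds: 5520 + 41 = 5561

5561


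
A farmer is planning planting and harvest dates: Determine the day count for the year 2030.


Year: 2030
Check leap year rules:
Divisible by 4? No
2030 is not a leap year
Days: 365

365


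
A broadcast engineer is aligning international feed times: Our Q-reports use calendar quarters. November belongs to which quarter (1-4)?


Month: November (month 11)
Q1: January-March (months 1-3)
Q2: April-June (months 4-6)
Q3: July-September (months 7-9)
Q4: October-December (months 10-12)
Month 11 falls in Q4

4


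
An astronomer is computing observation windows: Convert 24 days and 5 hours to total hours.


Days: 24
Extra hours: 5
Hours per day: 24
Days to hours: 24 x 24 = 576
Total: 576 + 5 = 581

581


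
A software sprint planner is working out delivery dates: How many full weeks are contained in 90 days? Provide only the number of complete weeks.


Total days: 90
Days per week: 7
Division: 90 / 7 = 12 remainder 6
Complete weeks: 12
Remaining days: 6

12


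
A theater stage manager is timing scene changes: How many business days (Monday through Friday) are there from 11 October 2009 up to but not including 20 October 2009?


Start: 2009-10-11 (Sunday)
End (exclusive): 2009-10-20 (Tuesday)
Total calendar days: 9
Full weeks: 9 // 7 = 1 -> 5 weekdays
Remaining 2 days starting on Sunday:
  Sun(-), Mon(w) -> 1 weekdays
Total business days: 5 + 1 = 6

6


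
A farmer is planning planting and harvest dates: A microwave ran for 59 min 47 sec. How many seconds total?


Minutes: 59
Extra seconds: 47
Seconds per minute: 60
Minutes to seconds: 59 x 60 = 3540
Total: 3540 + 47 = 3587

3587


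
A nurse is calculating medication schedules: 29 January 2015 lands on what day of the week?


Date: 2015-01-29
January 1, 2015 is a Thursday
Day of year: 29
Offset from Jan 1: 28 days
28 mod 7 = 0
Result: Thursday

Thursday


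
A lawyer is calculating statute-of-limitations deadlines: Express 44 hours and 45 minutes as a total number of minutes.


Hours: 44
Extra minutes: 45
Minutes per hour: 60
Hours to minutes: 44 x 60 = 2640
Total: 2640 + 45 = 2685

2685


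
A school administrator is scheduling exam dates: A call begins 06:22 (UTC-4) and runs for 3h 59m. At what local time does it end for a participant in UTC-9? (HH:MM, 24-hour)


Start: 06:22 in UTC-4
Step 1 - add duration:
  minutes: 22 + 59 = 81 (carry 1h)
  hours: 6 + 3 + 1 = 10
  end in UTC-4: 10:21
Step 2 - convert UTC-4 -> UTC-9:
  offset difference: -9 - (-4) = -5 hours
  10 + (-5) = 5 -> mod 24 = 5
Result: 05:21 in UTC-9

05:21


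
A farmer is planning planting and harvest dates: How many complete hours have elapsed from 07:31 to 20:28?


Start: 07:31
End: 20:28
Hour difference: 20 - 7 = 13 hours
Minute difference: 28 - 31 = -3 minutes
Total minutes: 777
Complete hours: 777 / 60 = 12 (remainder 57)

12


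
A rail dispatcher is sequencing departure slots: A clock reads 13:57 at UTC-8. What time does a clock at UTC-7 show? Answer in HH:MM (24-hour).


Local time: 13:57 at UTC-8 (offset -8h)
Target zone: UTC-7 (offset -7h)
Difference: -7 - (-8) = 1 hours
Calculation: 13 + (1) = 14
Result: 14:57

14:57


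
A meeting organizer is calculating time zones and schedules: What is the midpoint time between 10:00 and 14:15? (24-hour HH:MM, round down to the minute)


Start time: 10:00 = 600 minutes from midnight
End time: 14:15 = 855 minutes from midnight
Sum: 600 + 855 = 1455
Midpoint: 1455 / 2 = 727 minutes
Convert: 727 / 60 = 12 hours, 7 minutes
Result: 12:07

12:07


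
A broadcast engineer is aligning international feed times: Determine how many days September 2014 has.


Month: September
Year: 2014
September is a 30-day month
Total: 30 days

30


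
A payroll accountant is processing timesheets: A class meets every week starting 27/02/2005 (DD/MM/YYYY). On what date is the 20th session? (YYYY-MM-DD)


First occurrence: 2005-02-27 (occurrence 1)
Each occurrence is 7 days after the previous.
Occurrence 20 is 19 weeks after the first.
19 weeks = 133 days
2005-02-27 + 133 days = 2005-07-10

2005-07-10


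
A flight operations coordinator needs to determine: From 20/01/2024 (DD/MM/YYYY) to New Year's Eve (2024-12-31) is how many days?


Start: January 20, 2024
End: December 31, 2024
Days left in January: 11
February: 29
March: 31
April: 30
May: 31
... plus remaining months
Sum of remaining months: 335
Total: 11 + 335 = 346

346


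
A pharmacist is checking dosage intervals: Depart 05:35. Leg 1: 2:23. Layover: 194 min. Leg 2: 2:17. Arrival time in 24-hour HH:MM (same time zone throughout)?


Depart: 05:35
Leg 1: +143 min -> 07:58
Layover: +194 min -> 11:12
Leg 2: +137 min -> 13:29
Total travel: 474 minutes = 7h 54m
Arrival: 13:29

13:29


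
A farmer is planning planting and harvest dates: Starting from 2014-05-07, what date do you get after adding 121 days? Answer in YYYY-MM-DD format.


Start: 2014-05-07
Adding 121 days
Days remaining in May: 24
After May: 97 days still to add
June 2014: 30 days, 67 remaining
July 2014: 31 days, 36 remaining
August 2014: 31 days, 5 remaining
September 2014 has 30 days, need 5
Result: 2014-09-05

2014-09-05


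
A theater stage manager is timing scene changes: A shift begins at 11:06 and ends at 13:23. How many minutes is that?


Start time: 11:06 = 666 minutes from midnight
End time: 13:23 = 803 minutes from midnight
Difference: 803 - 666 = 137 minutes
That is 2 hours and 17 minutes

137


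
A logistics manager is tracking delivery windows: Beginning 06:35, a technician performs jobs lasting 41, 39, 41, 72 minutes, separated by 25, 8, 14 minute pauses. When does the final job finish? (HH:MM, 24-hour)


Start: 06:35 = 395 min from midnight
  after task 1 (41 min): 07:16
  after break (25 min): 07:41
  after task 2 (39 min): 08:20
  after break (8 min): 08:28
  after task 3 (41 min): 09:09
  after break (14 min): 09:23
  after task 4 (72 min): 10:35
Total elapsed: 240 minutes
End time: 10:35

10:35


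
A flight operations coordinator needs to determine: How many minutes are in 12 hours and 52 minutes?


Hours: 12
Minutes: 52
Convert hours to minutes: 12 x 60 = 720
Add remaining minutes: 720 + 52 = 772

772


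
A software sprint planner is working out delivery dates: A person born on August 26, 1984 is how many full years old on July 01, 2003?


Birth: 1984-08-26
Reference: 2003-07-01
Year difference: 2003 - 1984 = 19
Has birthday (08-26) occurred by 07-01? No
Birthday not yet reached this year -> subtract 1
Age in full years: 18

18


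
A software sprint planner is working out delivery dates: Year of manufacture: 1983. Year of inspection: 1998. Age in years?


Birth year: 1983
Current year: 1998
Age = current year - birth year
Age = 1998 - 1983 = 15

15


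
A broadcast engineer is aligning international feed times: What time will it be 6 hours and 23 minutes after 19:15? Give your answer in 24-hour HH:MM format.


Start time: 19:15
Adding: 6 hours 23 minutes
Minutes: 15 + 23 = 38
Hours: 19 + 6 + 0 = 25
Hour wraparound: 25 mod 24 = 1
Result: 01:38

01:38


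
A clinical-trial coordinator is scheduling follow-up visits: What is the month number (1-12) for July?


Calendar month order:
6. June
7. July <--
8. August
July is month number 7

7


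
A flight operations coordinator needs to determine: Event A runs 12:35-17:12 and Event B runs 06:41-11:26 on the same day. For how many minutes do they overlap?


Interval A: [755, 1032] minutes from midnight
Interval B: [401, 686] minutes from midnight
Overlap start = max(755, 401) = 755
Overlap end = min(1032, 686) = 686
End <= start, so the intervals do not overlap: 0 minutes

0


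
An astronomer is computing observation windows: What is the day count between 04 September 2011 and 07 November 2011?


Start date: 2011-09-04
End date: 2011-11-07
Sep 2011: +27 days
Oct 2011: +31 days
Nov 2011: +6 days
Total: 64 days

64


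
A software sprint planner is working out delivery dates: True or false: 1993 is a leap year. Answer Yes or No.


Year: 1993
Divisible by 4? 1993 / 4 = 498.25 -> No
Not divisible by 4, so NOT a leap year

No


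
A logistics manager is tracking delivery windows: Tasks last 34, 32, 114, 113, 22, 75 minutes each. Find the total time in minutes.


Durations: 34, 32, 114, 113, 22, 75
Running sum: 34
+ 32 = 66
+ 114 = 180
+ 113 = 293
+ 22 = 315
+ 75 = 390
Total duration: 390 minutes
That is 6 hours and 30 minutes

390


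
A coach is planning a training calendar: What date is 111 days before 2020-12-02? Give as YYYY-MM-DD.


Start: 2020-12-02
Subtracting 111 days
Days already passed in December: 2
After going back through December: 109 more days to subtract
November 2020: 30 days, 79 remaining
October 2020: 31 days, 48 remaining
September 2020: 30 days, 18 remaining
August 2020 has 31 days, need 18
Result: 2020-08-13

2020-08-13


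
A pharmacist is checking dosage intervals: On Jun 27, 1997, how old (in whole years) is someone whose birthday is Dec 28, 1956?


Birth: 1956-12-28
Reference: 1997-06-27
Year difference: 1997 - 1956 = 41
Has birthday (12-28) occurred by 06-27? No
Birthday not yet reached this year -> subtract 1
Age in full years: 40

40
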